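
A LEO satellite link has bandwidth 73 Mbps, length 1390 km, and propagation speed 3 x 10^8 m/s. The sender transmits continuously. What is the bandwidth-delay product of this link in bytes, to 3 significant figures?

Propagation delay = 1390000 / 300000000 = 0.00463333 s.
BDP = R × t_prop = 73000000 × 0.00463333 = 338233 bits.
In bytes: 338233/8 = 42300 bytes.

42300 bytes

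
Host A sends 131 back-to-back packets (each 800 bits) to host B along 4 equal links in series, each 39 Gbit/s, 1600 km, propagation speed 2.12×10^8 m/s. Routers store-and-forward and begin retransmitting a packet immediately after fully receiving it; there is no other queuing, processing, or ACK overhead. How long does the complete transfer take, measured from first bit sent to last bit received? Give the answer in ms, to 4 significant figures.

Per-hop transmission t_tx = L/R = 800/39000000000 = 2.05128e-05 ms.
Per-hop propagation t_prop = 1600000/212000000 = 7.54717 ms.
Pipeline fill: first packet needs 4·t_tx to clear all hops; remaining 130 packets each add one t_tx.
Total = (4+131-1)·t_tx + 4·t_prop = 134·2.05128e-05 + 4·7.54717 = 30.19 ms.

30.19 ms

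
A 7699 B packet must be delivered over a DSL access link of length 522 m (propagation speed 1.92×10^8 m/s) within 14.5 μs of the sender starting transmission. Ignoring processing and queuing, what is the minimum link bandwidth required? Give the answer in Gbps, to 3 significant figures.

5.23 Gbps

L = 61592 bits.
Propagation delay = 522 / 192000000 = 2.71875 μs.
Transmission budget = 14.5 − 2.71875 = 11.7813 μs.
R ≥ L / t_tx = 61592 bits / 1.17813e-05 s = 5.23 Gbps.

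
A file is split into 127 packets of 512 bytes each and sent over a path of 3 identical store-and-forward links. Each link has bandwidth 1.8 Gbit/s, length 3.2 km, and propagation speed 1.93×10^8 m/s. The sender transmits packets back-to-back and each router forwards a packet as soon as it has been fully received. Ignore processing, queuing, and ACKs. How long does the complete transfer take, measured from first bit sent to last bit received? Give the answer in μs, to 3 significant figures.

343 μs

Per-hop transmission t_tx = L/R = 4096/1800000000 = 2.27556 μs.
Per-hop propagation t_prop = 3200/193000000 = 16.5803 μs.
Pipeline fill: first packet needs 3·t_tx to clear all hops; remaining 126 packets each add one t_tx.
Total = (3+127-1)·t_tx + 3·t_prop = 129·2.27556 + 3·16.5803 = 343 μs.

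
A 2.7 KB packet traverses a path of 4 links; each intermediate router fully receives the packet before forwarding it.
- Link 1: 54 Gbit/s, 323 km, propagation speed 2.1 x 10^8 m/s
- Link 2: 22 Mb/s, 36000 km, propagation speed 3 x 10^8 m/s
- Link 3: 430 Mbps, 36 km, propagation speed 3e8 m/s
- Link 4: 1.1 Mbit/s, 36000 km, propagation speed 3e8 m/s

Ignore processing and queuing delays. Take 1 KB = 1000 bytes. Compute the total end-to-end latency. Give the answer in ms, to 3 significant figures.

262 ms

L = 21600 bits.
Transmission delays (L/R per hop): 0.0004, 0.981818, 0.0502326, 19.6364 ms; sum = 20.6688 ms.
Propagation delays (d/s per hop): 1.5381, 120, 0.12, 120 ms; sum = 241.658 ms.
End-to-end = 262 ms.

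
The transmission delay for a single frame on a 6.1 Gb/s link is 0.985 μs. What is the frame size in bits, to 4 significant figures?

L = R × t_tx = 6100000000 b/s × 9.85e-07 s = 6008.5 bits.

6009 bits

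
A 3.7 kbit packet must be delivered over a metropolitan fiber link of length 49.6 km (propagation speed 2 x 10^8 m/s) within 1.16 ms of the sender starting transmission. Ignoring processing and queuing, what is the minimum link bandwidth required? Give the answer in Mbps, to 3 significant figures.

Propagation delay = 49600 / 200000000 = 0.248 ms.
Transmission budget = 1.16 − 0.248 = 0.912 ms.
R ≥ L / t_tx = 3700 bits / 0.000912 s = 4.06 Mbps.

4.06 Mbps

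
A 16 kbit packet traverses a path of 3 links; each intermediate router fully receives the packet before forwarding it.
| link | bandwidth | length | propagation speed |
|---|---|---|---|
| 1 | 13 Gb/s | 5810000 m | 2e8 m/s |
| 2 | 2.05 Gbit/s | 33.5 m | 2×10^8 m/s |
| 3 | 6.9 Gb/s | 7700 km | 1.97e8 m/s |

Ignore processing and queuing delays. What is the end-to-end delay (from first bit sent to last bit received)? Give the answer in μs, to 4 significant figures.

68150 μs

L = 16000 bits.
Transmission delays (L/R per hop): 1.23077, 7.80488, 2.31884 μs; sum = 11.3545 μs.
Propagation delays (d/s per hop): 29050, 0.1675, 39086.3 μs; sum = 68136.5 μs.
End-to-end = 68150 μs.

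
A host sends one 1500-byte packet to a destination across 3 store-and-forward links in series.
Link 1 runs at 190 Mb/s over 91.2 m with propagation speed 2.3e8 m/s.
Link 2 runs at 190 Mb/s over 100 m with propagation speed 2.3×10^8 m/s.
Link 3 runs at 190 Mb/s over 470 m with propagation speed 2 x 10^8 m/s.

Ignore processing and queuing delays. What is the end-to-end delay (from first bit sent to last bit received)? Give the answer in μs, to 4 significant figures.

192.7 μs

L = 1500 × 8 = 12000 bits.
Transmission delay per hop = L/R = 12000/190000000 = 63.1579 μs; 3 hops → 189.474 μs.
Propagation delays (d/s per hop): 0.396522, 0.434783, 2.35 μs; sum = 3.1813 μs.
End-to-end = 192.7 μs.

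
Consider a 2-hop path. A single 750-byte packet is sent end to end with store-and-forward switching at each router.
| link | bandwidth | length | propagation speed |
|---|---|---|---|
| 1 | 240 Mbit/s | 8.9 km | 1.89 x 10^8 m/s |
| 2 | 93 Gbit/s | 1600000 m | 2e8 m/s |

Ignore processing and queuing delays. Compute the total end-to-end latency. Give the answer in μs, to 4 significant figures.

8072 μs

L = 750 × 8 = 6000 bits.
Transmission delays (L/R per hop): 25, 0.0645161 μs; sum = 25.0645 μs.
Propagation delays (d/s per hop): 47.0899, 8000 μs; sum = 8047.09 μs.
End-to-end = 8072 μs.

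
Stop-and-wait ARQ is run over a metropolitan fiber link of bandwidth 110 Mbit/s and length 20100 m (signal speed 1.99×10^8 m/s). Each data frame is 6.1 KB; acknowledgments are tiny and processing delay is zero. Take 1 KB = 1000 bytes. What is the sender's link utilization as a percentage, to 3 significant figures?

68.7 %

t_tx = L/R = 48800/110000000 = 0.000443636 s.
t_prop = 20100/199000000 = 0.000101005 s; RTT = 0.00020201 s.
Cycle = t_tx + RTT = 0.000645646 s.
Utilization = t_tx / cycle = 0.000443636/0.000645646 = 68.7 %.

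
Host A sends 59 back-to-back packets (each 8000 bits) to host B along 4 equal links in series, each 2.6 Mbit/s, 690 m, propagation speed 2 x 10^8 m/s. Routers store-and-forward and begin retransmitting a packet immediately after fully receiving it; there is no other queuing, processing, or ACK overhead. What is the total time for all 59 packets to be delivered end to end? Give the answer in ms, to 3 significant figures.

191 ms

Per-hop transmission t_tx = L/R = 8000/2600000 = 3.07692 ms.
Per-hop propagation t_prop = 690/200000000 = 0.00345 ms.
Pipeline fill: first packet needs 4·t_tx to clear all hops; remaining 58 packets each add one t_tx.
Total = (4+59-1)·t_tx + 4·t_prop = 62·3.07692 + 4·0.00345 = 191 ms.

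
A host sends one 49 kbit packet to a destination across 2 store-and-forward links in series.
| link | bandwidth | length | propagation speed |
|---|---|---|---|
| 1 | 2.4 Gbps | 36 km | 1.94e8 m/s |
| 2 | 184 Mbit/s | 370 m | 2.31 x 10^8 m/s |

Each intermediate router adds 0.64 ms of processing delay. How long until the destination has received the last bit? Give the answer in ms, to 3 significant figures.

L = 49000 bits.
Transmission delays (L/R per hop): 0.0204167, 0.266304 ms; sum = 0.286721 ms.
Propagation delays (d/s per hop): 0.185567, 0.00160173 ms; sum = 0.187169 ms.
Processing at 1 router(s): 1 × 0.64 ms = 0.64 ms.
End-to-end = 1.11 ms.

1.11 ms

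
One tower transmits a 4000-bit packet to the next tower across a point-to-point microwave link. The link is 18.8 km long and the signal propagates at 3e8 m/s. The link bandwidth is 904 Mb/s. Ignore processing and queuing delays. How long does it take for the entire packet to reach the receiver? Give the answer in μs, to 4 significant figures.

67.09 μs

Transmission delay = L/R = 4000 / 904000000 = 4.42478 μs.
Propagation delay = d/s = 18800 m / 300000000 m/s = 62.6667 μs.
Total = 67.09 μs.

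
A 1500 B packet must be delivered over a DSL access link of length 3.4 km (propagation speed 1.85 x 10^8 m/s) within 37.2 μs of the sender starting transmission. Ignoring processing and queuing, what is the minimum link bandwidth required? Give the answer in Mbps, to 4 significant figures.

637.6 Mbps

L = 12000 bits.
Propagation delay = 3400 / 185000000 = 18.3784 μs.
Transmission budget = 37.2 − 18.3784 = 18.8216 μs.
R ≥ L / t_tx = 12000 bits / 1.88216e-05 s = 637.6 Mbps.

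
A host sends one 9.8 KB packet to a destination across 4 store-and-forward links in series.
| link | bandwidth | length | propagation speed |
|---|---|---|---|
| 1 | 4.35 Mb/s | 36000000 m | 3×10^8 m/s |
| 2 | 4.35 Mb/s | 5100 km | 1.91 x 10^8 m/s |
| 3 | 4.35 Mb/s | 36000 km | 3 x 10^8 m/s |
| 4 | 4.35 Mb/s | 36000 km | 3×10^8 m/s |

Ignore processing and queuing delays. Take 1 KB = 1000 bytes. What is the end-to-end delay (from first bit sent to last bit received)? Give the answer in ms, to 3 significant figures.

L = 78400 bits.
Transmission delay per hop = L/R = 78400/4350000 = 18.023 ms; 4 hops → 72.092 ms.
Propagation delays (d/s per hop): 120, 26.7016, 120, 120 ms; sum = 386.702 ms.
End-to-end = 459 ms.

459 ms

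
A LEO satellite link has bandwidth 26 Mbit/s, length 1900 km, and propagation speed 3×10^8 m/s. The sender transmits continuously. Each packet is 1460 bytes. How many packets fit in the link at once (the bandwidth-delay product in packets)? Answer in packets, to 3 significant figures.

14.1 packets

Propagation delay = 1900000 / 300000000 = 0.00633333 s.
BDP = R × t_prop = 26000000 × 0.00633333 = 164667 bits.
In packets of 11680 bits: 14.1 packets.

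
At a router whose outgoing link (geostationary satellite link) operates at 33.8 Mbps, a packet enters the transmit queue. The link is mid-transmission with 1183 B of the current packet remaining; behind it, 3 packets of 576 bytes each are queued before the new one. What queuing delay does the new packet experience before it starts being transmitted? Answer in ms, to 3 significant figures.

0.689 ms

Each queued packet: L/R = 4608/33800000 = 0.136331 ms.
3 queued → 0.408994 ms.
Plus remaining 9464 bits of current packet: 0.28 ms.
Queuing delay = 0.689 ms.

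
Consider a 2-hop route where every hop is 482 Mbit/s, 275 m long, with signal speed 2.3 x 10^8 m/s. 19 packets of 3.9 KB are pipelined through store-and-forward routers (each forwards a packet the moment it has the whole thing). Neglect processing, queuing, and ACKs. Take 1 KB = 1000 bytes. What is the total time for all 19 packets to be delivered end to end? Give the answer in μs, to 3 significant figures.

Per-hop transmission t_tx = L/R = 31200/482000000 = 64.7303 μs.
Per-hop propagation t_prop = 275/2.3e+08 = 1.19565 μs.
Pipeline fill: first packet needs 2·t_tx to clear all hops; remaining 18 packets each add one t_tx.
Total = (2+19-1)·t_tx + 2·t_prop = 20·64.7303 + 2·1.19565 = 1300 μs.

1300 μs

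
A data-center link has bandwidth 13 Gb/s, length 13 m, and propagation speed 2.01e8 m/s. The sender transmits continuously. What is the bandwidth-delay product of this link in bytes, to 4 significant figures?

Propagation delay = 13 / 2.01e+08 = 6.46766e-08 s.
BDP = R × t_prop = 13000000000 × 6.46766e-08 = 840.796 bits.
In bytes: 840.796/8 = 105.1 bytes.

105.1 bytes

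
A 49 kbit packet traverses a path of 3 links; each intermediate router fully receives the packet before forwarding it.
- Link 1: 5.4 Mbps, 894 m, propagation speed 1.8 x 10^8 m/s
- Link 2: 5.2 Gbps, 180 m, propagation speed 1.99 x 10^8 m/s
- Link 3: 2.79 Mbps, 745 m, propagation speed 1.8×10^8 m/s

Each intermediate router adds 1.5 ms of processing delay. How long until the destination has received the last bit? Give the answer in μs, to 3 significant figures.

L = 49000 bits.
Transmission delays (L/R per hop): 9074.07, 9.42308, 17562.7 μs; sum = 26646.2 μs.
Propagation delays (d/s per hop): 4.96667, 0.904523, 4.13889 μs; sum = 10.0101 μs.
Processing at 2 router(s): 2 × 1.5 ms = 3000 μs.
End-to-end = 29700 μs.

29700 μs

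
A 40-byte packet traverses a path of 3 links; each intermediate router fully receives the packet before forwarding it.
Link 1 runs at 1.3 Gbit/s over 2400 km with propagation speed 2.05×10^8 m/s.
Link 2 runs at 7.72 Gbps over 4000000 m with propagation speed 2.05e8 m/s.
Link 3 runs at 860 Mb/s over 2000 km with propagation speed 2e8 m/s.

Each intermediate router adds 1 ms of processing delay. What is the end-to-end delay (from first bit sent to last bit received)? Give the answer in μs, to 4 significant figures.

L = 40 × 8 = 320 bits.
Transmission delays (L/R per hop): 0.246154, 0.0414508, 0.372093 μs; sum = 0.659698 μs.
Propagation delays (d/s per hop): 11707.3, 19512.2, 10000 μs; sum = 41219.5 μs.
Processing at 2 router(s): 2 × 1 ms = 2000 μs.
End-to-end = 43220 μs.

43220 μs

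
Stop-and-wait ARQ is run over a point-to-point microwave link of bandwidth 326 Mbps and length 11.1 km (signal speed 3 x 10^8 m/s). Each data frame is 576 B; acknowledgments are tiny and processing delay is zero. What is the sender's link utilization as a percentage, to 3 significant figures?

16.0 %

t_tx = L/R = 4608/326000000 = 1.4135e-05 s.
t_prop = 11100/300000000 = 3.7e-05 s; RTT = 7.4e-05 s.
Cycle = t_tx + RTT = 8.8135e-05 s.
Utilization = t_tx / cycle = 1.4135e-05/8.8135e-05 = 16.0 %.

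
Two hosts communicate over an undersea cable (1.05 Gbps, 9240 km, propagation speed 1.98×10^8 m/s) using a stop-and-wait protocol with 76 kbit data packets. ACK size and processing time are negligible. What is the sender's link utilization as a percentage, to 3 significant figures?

t_tx = L/R = 76000/1050000000 = 7.2381e-05 s.
t_prop = 9240000/198000000 = 0.0466667 s; RTT = 0.0933333 s.
Cycle = t_tx + RTT = 0.0934057 s.
Utilization = t_tx / cycle = 7.2381e-05/0.0934057 = 0.0775 %.

0.0775 %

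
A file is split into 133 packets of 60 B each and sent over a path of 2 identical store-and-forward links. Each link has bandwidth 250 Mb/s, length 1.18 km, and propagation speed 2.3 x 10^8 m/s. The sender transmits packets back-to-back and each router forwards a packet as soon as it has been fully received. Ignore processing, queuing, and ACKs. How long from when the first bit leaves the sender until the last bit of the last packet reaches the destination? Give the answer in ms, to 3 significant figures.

0.268 ms

Per-hop transmission t_tx = L/R = 480/250000000 = 0.00192 ms.
Per-hop propagation t_prop = 1180/2.3e+08 = 0.00513043 ms.
Pipeline fill: first packet needs 2·t_tx to clear all hops; remaining 132 packets each add one t_tx.
Total = (2+133-1)·t_tx + 2·t_prop = 134·0.00192 + 2·0.00513043 = 0.268 ms.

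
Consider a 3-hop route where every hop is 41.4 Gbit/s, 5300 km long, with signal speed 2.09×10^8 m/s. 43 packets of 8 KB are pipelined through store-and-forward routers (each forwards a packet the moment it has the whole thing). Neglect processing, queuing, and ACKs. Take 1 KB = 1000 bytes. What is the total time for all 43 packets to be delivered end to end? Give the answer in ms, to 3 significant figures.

76.1 ms

Per-hop transmission t_tx = L/R = 64000/41400000000 = 0.00154589 ms.
Per-hop propagation t_prop = 5300000/209000000 = 25.3589 ms.
Pipeline fill: first packet needs 3·t_tx to clear all hops; remaining 42 packets each add one t_tx.
Total = (3+43-1)·t_tx + 3·t_prop = 45·0.00154589 + 3·25.3589 = 76.1 ms.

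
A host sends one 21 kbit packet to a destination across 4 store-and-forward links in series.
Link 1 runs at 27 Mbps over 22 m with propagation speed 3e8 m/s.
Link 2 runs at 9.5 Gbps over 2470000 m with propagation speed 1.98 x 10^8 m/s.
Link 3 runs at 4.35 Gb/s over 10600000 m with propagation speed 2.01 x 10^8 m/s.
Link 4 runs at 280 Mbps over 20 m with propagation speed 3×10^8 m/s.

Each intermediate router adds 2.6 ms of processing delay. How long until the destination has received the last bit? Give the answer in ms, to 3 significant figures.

73.9 ms

L = 21000 bits.
Transmission delays (L/R per hop): 0.777778, 0.00221053, 0.00482759, 0.075 ms; sum = 0.859816 ms.
Propagation delays (d/s per hop): 7.33333e-05, 12.4747, 52.7363, 6.66667e-05 ms; sum = 65.2112 ms.
Processing at 3 router(s): 3 × 2.6 ms = 7.8 ms.
End-to-end = 73.9 ms.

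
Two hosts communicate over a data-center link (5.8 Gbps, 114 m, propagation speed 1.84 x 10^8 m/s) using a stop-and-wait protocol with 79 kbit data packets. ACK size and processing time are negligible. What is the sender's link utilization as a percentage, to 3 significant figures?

91.7 %

t_tx = L/R = 79000/5800000000 = 1.36207e-05 s.
t_prop = 114/184000000 = 6.19565e-07 s; RTT = 1.23913e-06 s.
Cycle = t_tx + RTT = 1.48598e-05 s.
Utilization = t_tx / cycle = 1.36207e-05/1.48598e-05 = 91.7 %.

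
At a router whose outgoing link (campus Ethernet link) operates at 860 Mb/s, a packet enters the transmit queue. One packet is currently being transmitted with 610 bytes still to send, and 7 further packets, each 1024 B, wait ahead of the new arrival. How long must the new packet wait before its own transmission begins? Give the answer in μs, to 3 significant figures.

72.4 μs

Each queued packet: L/R = 8192/860000000 = 9.52558 μs.
7 queued → 66.6791 μs.
Plus remaining 4880 bits of current packet: 5.67442 μs.
Queuing delay = 72.4 μs.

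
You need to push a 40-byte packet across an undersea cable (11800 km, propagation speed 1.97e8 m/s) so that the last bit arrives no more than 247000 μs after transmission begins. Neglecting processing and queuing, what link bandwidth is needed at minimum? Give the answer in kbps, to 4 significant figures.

1.710 kbps

L = 320 bits.
Propagation delay = 11800000 / 197000000 = 59898.5 μs.
Transmission budget = 247000 − 59898.5 = 187102 μs.
R ≥ L / t_tx = 320 bits / 0.187102 s = 1.710 kbps.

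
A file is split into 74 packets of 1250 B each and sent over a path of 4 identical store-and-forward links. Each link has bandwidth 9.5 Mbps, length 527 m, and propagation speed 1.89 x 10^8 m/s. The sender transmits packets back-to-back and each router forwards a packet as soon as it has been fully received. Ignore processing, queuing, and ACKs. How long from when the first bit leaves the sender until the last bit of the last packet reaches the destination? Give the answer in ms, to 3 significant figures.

Per-hop transmission t_tx = L/R = 10000/9500000 = 1.05263 ms.
Per-hop propagation t_prop = 527/189000000 = 0.00278836 ms.
Pipeline fill: first packet needs 4·t_tx to clear all hops; remaining 73 packets each add one t_tx.
Total = (4+74-1)·t_tx + 4·t_prop = 77·1.05263 + 4·0.00278836 = 81.1 ms.

81.1 ms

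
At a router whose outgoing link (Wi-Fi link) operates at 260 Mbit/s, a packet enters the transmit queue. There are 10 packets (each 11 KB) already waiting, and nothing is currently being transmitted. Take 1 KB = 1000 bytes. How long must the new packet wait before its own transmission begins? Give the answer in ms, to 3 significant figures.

Each queued packet: L/R = 88000/260000000 = 0.338462 ms.
10 queued → 3.38462 ms.
Queuing delay = 3.38 ms.

3.38 ms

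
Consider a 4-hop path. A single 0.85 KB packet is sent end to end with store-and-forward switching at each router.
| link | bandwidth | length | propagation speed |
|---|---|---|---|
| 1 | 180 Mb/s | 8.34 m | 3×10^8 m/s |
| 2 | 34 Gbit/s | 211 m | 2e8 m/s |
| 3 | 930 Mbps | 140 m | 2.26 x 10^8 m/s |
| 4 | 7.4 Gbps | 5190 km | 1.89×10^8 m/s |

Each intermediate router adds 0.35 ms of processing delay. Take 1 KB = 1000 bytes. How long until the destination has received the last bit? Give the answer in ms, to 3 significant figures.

L = 6800 bits.
Transmission delays (L/R per hop): 0.0377778, 0.0002, 0.00731183, 0.000918919 ms; sum = 0.0462085 ms.
Propagation delays (d/s per hop): 2.78e-05, 0.001055, 0.000619469, 27.4603 ms; sum = 27.462 ms.
Processing at 3 router(s): 3 × 0.35 ms = 1.05 ms.
End-to-end = 28.6 ms.

28.6 ms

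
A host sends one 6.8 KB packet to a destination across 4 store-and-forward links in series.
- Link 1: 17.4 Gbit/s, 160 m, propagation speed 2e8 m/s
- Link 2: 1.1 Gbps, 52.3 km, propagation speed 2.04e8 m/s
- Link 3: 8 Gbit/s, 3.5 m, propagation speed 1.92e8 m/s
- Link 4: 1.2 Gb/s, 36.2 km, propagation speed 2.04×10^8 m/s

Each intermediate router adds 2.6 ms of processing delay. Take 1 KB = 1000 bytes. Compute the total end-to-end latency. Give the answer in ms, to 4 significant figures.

8.339 ms

L = 54400 bits.
Transmission delays (L/R per hop): 0.00312644, 0.0494545, 0.0068, 0.0453333 ms; sum = 0.104714 ms.
Propagation delays (d/s per hop): 0.0008, 0.256373, 1.82292e-05, 0.177451 ms; sum = 0.434642 ms.
Processing at 3 router(s): 3 × 2.6 ms = 7.8 ms.
End-to-end = 8.339 ms.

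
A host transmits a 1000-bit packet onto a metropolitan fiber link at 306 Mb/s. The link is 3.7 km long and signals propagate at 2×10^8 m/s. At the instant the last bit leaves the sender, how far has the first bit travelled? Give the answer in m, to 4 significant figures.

653.6 m

t_tx = L/R = 1000/306000000 = 3.26797e-06 s.
Distance = s × t_tx = 200000000 × 3.26797e-06 = 653.6 m.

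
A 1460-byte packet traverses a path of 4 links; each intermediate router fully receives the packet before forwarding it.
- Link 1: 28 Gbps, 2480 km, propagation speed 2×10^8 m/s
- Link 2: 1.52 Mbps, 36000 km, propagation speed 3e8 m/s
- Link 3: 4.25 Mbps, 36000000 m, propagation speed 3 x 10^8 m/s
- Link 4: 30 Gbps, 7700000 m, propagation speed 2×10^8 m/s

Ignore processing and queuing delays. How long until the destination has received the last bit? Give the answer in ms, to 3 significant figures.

301 ms

L = 1460 × 8 = 11680 bits.
Transmission delays (L/R per hop): 0.000417143, 7.68421, 2.74824, 0.000389333 ms; sum = 10.4333 ms.
Propagation delays (d/s per hop): 12.4, 120, 120, 38.5 ms; sum = 290.9 ms.
End-to-end = 301 ms.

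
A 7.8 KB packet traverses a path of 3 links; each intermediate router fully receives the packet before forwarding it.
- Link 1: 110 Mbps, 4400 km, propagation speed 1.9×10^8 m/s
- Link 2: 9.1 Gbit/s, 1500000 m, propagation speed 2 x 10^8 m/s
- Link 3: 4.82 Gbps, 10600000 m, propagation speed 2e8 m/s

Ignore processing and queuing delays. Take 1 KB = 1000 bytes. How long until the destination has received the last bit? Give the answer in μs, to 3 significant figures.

84200 μs

L = 62400 bits.
Transmission delays (L/R per hop): 567.273, 6.85714, 12.9461 μs; sum = 587.076 μs.
Propagation delays (d/s per hop): 23157.9, 7500, 53000 μs; sum = 83657.9 μs.
End-to-end = 84200 μs.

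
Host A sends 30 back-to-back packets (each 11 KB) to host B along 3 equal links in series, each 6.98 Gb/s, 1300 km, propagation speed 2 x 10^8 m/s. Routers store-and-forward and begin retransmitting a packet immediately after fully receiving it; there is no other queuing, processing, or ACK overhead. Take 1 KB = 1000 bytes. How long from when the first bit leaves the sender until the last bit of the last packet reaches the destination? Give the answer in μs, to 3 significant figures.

19900 μs

Per-hop transmission t_tx = L/R = 88000/6980000000 = 12.6074 μs.
Per-hop propagation t_prop = 1300000/200000000 = 6500 μs.
Pipeline fill: first packet needs 3·t_tx to clear all hops; remaining 29 packets each add one t_tx.
Total = (3+30-1)·t_tx + 3·t_prop = 32·12.6074 + 3·6500 = 19900 μs.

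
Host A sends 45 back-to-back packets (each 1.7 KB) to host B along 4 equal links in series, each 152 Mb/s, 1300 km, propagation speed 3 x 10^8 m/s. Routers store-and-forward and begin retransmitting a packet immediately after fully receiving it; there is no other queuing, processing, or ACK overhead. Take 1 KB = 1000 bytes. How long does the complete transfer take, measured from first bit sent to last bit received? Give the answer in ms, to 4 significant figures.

21.63 ms

Per-hop transmission t_tx = L/R = 13600/152000000 = 0.0894737 ms.
Per-hop propagation t_prop = 1300000/300000000 = 4.33333 ms.
Pipeline fill: first packet needs 4·t_tx to clear all hops; remaining 44 packets each add one t_tx.
Total = (4+45-1)·t_tx + 4·t_prop = 48·0.0894737 + 4·4.33333 = 21.63 ms.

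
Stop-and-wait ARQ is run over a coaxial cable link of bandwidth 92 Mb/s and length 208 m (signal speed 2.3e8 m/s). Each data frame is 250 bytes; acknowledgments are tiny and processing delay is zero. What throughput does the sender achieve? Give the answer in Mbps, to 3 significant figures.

84.9 Mbps

t_tx = L/R = 2000/92000000 = 2.17391e-05 s.
t_prop = 208/2.3e+08 = 9.04348e-07 s; RTT = 1.8087e-06 s.
Cycle = t_tx + RTT = 2.35478e-05 s.
Throughput = L / cycle = 2000 / 2.35478e-05 = 84.9 Mbps.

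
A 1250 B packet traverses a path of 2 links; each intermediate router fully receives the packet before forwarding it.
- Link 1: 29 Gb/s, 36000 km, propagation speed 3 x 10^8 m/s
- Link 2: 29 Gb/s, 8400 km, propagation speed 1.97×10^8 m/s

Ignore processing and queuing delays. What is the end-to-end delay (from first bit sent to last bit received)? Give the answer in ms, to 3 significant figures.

163 ms

L = 1250 × 8 = 10000 bits.
Transmission delay per hop = L/R = 10000/29000000000 = 0.000344828 ms; 2 hops → 0.000689655 ms.
Propagation delays (d/s per hop): 120, 42.6396 ms; sum = 162.64 ms.
End-to-end = 163 ms.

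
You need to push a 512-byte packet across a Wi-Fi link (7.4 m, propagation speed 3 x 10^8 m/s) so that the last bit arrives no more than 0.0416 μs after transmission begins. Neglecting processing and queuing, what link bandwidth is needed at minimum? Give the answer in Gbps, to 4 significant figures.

241.9 Gbps

L = 4096 bits.
Propagation delay = 7.4 / 300000000 = 0.0246667 μs.
Transmission budget = 0.0416 − 0.0246667 = 0.0169333 μs.
R ≥ L / t_tx = 4096 bits / 1.69333e-08 s = 241.9 Gbps.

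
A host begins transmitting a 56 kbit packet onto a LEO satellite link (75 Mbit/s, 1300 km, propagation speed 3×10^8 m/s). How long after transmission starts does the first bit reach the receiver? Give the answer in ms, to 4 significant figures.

4.333 ms

First bit experiences only propagation delay: d/s = 1300000/300000000 = 4.333 ms.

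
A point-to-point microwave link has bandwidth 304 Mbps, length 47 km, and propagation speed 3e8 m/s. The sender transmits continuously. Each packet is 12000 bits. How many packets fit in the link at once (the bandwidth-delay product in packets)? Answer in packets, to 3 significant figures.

Propagation delay = 47000 / 300000000 = 0.000156667 s.
BDP = R × t_prop = 304000000 × 0.000156667 = 47626.7 bits.
In packets of 12000 bits: 3.97 packets.

3.97 packets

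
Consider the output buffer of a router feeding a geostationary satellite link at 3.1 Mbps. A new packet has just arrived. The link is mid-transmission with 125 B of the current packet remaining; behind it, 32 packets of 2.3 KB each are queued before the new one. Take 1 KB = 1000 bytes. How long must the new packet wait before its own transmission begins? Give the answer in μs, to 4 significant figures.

190300 μs

Each queued packet: L/R = 18400/3100000 = 5935.48 μs.
32 queued → 189935 μs.
Plus remaining 1000 bits of current packet: 322.581 μs.
Queuing delay = 190300 μs.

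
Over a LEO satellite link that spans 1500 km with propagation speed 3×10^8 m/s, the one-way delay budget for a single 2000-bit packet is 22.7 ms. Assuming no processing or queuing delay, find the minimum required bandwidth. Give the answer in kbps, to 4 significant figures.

Propagation delay = 1500000 / 300000000 = 5 ms.
Transmission budget = 22.7 − 5 = 17.7 ms.
R ≥ L / t_tx = 2000 bits / 0.0177 s = 113.0 kbps.

113.0 kbps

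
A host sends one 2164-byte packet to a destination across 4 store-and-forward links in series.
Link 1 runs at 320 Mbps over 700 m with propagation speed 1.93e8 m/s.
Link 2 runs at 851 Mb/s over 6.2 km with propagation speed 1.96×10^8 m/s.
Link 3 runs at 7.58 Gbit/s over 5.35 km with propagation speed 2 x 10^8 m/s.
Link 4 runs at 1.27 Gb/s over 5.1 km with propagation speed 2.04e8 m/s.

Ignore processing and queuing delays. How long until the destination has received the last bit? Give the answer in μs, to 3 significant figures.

177 μs

L = 2164 × 8 = 17312 bits.
Transmission delays (L/R per hop): 54.1, 20.3431, 2.28391, 13.6315 μs; sum = 90.3585 μs.
Propagation delays (d/s per hop): 3.62694, 31.6327, 26.75, 25 μs; sum = 87.0096 μs.
End-to-end = 177 μs.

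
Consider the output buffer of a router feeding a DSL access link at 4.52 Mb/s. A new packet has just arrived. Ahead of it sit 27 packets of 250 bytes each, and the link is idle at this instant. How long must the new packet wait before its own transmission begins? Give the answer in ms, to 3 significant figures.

Each queued packet: L/R = 2000/4520000 = 0.442478 ms.
27 queued → 11.9469 ms.
Queuing delay = 11.9 ms.

11.9 ms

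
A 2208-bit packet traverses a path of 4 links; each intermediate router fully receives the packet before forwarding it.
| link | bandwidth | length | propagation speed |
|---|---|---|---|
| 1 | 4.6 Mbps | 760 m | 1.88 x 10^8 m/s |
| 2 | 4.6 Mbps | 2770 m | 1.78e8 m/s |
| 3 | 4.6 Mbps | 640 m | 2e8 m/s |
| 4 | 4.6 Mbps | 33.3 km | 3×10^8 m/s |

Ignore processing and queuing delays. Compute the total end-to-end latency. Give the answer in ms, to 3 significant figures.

2.05 ms

Transmission delay per hop = L/R = 2208/4600000 = 0.48 ms; 4 hops → 1.92 ms.
Propagation delays (d/s per hop): 0.00404255, 0.0155618, 0.0032, 0.111 ms; sum = 0.133804 ms.
End-to-end = 2.05 ms.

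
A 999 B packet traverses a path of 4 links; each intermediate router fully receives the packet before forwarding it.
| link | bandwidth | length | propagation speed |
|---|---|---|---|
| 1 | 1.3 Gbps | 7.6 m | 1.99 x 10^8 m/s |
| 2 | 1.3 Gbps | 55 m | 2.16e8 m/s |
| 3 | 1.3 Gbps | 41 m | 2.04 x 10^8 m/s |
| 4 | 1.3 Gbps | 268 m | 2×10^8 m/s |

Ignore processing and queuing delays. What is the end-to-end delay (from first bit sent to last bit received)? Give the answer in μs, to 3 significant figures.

L = 999 × 8 = 7992 bits.
Transmission delay per hop = L/R = 7992/1300000000 = 6.14769 μs; 4 hops → 24.5908 μs.
Propagation delays (d/s per hop): 0.038191, 0.25463, 0.20098, 1.34 μs; sum = 1.8338 μs.
End-to-end = 26.4 μs.

26.4 μs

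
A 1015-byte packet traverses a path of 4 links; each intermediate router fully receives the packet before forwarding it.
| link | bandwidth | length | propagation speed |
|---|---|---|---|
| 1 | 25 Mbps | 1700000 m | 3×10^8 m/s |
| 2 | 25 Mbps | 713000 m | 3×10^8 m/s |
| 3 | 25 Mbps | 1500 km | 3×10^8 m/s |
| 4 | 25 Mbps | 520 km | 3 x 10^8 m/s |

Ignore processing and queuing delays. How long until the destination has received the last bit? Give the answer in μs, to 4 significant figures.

L = 1015 × 8 = 8120 bits.
Transmission delay per hop = L/R = 8120/25000000 = 324.8 μs; 4 hops → 1299.2 μs.
Propagation delays (d/s per hop): 5666.67, 2376.67, 5000, 1733.33 μs; sum = 14776.7 μs.
End-to-end = 16080 μs.

16080 μs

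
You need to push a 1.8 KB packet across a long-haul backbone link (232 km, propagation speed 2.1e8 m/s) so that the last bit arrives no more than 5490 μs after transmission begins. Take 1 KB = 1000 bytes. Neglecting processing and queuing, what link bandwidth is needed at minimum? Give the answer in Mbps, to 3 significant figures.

3.28 Mbps

L = 14400 bits.
Propagation delay = 232000 / 210000000 = 1104.76 μs.
Transmission budget = 5490 − 1104.76 = 4385.24 μs.
R ≥ L / t_tx = 14400 bits / 0.00438524 s = 3.28 Mbps.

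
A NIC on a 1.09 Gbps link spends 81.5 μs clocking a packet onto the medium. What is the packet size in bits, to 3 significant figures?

L = R × t_tx = 1090000000 b/s × 8.15e-05 s = 88835 bits.

88800 bits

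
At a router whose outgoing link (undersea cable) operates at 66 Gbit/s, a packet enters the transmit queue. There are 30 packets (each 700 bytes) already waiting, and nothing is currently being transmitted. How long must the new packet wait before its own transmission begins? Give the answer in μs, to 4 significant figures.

2.545 μs

Each queued packet: L/R = 5600/66000000000 = 0.0848485 μs.
30 queued → 2.54545 μs.
Queuing delay = 2.545 μs.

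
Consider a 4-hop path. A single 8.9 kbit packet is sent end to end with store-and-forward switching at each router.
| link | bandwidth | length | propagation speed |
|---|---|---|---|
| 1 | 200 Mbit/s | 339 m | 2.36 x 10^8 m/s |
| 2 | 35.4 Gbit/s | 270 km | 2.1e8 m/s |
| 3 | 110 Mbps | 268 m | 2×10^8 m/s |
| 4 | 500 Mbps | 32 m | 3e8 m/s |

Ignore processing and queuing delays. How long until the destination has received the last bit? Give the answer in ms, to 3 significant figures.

1.43 ms

L = 8900 bits.
Transmission delays (L/R per hop): 0.0445, 0.000251412, 0.0809091, 0.0178 ms; sum = 0.143461 ms.
Propagation delays (d/s per hop): 0.00143644, 1.28571, 0.00134, 0.000106667 ms; sum = 1.2886 ms.
End-to-end = 1.43 ms.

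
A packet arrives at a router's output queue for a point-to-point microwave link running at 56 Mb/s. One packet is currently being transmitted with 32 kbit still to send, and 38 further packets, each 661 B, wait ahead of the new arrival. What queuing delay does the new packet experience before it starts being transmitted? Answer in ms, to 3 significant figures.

Each queued packet: L/R = 5288/56000000 = 0.0944286 ms.
38 queued → 3.58829 ms.
Plus remaining 32000 bits of current packet: 0.571429 ms.
Queuing delay = 4.16 ms.

4.16 ms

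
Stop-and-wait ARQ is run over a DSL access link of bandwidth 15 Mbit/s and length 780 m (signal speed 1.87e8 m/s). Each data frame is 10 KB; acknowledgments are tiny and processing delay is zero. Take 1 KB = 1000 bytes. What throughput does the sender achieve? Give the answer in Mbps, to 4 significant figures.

t_tx = L/R = 80000/15000000 = 0.00533333 s.
t_prop = 780/187000000 = 4.17112e-06 s; RTT = 8.34225e-06 s.
Cycle = t_tx + RTT = 0.00534168 s.
Throughput = L / cycle = 80000 / 0.00534168 = 14.98 Mbps.

14.98 Mbps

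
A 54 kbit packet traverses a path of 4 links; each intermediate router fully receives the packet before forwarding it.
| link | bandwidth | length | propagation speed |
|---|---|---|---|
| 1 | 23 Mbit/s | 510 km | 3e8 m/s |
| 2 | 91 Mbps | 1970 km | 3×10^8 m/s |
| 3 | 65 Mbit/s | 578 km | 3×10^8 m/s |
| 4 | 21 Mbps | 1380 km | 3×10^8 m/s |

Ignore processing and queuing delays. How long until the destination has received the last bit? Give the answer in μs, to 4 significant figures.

L = 54000 bits.
Transmission delays (L/R per hop): 2347.83, 593.407, 830.769, 2571.43 μs; sum = 6343.43 μs.
Propagation delays (d/s per hop): 1700, 6566.67, 1926.67, 4600 μs; sum = 14793.3 μs.
End-to-end = 21140 μs.

21140 μs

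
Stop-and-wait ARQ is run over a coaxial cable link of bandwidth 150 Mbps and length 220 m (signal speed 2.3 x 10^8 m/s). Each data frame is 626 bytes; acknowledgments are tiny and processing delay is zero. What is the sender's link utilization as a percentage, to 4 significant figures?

t_tx = L/R = 5008/150000000 = 3.33867e-05 s.
t_prop = 220/2.3e+08 = 9.56522e-07 s; RTT = 1.91304e-06 s.
Cycle = t_tx + RTT = 3.52997e-05 s.
Utilization = t_tx / cycle = 3.33867e-05/3.52997e-05 = 94.58 %.

94.58 %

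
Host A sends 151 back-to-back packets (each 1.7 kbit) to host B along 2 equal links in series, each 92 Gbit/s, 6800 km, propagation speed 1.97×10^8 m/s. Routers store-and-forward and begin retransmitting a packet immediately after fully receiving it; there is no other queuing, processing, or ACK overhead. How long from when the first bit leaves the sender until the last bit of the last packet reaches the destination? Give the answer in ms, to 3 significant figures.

Per-hop transmission t_tx = L/R = 1700/92000000000 = 1.84783e-05 ms.
Per-hop propagation t_prop = 6800000/197000000 = 34.5178 ms.
Pipeline fill: first packet needs 2·t_tx to clear all hops; remaining 150 packets each add one t_tx.
Total = (2+151-1)·t_tx + 2·t_prop = 152·1.84783e-05 + 2·34.5178 = 69.0 ms.

69.0 ms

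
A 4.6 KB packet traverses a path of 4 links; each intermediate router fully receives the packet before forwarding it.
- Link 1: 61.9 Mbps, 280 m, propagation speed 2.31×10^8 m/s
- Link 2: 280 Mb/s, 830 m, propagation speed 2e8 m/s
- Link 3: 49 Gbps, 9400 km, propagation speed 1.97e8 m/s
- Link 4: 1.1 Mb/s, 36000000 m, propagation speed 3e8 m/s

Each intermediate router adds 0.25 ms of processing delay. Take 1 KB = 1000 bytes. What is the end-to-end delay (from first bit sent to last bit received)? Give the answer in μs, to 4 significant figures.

202700 μs

L = 36800 bits.
Transmission delays (L/R per hop): 594.507, 131.429, 0.75102, 33454.5 μs; sum = 34181.2 μs.
Propagation delays (d/s per hop): 1.21212, 4.15, 47715.7, 120000 μs; sum = 167721 μs.
Processing at 3 router(s): 3 × 0.25 ms = 750 μs.
End-to-end = 202700 μs.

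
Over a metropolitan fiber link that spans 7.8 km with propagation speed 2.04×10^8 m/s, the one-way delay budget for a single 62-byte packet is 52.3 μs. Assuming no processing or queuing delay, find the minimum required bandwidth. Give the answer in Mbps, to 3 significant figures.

35.3 Mbps

L = 496 bits.
Propagation delay = 7800 / 204000000 = 38.2353 μs.
Transmission budget = 52.3 − 38.2353 = 14.0647 μs.
R ≥ L / t_tx = 496 bits / 1.40647e-05 s = 35.3 Mbps.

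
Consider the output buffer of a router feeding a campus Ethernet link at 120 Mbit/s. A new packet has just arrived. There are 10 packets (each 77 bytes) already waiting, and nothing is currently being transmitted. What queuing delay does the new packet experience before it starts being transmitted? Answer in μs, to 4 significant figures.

Each queued packet: L/R = 616/120000000 = 5.13333 μs.
10 queued → 51.3333 μs.
Queuing delay = 51.33 μs.

51.33 μs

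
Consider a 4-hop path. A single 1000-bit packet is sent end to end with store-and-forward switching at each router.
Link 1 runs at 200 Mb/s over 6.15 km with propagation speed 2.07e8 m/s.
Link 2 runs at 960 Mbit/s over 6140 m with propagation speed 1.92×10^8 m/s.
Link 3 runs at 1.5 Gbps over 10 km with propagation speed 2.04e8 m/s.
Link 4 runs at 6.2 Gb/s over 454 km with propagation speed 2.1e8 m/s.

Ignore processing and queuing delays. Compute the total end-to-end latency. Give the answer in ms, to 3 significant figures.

Transmission delays (L/R per hop): 0.005, 0.00104167, 0.000666667, 0.00016129 ms; sum = 0.00686962 ms.
Propagation delays (d/s per hop): 0.0297101, 0.0319792, 0.0490196, 2.1619 ms; sum = 2.27261 ms.
End-to-end = 2.28 ms.

2.28 ms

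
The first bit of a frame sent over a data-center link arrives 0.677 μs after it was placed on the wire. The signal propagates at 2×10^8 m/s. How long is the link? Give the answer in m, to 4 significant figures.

135.4 m

d = s × t_prop = 200000000 × 6.77e-07 = 135.4 m.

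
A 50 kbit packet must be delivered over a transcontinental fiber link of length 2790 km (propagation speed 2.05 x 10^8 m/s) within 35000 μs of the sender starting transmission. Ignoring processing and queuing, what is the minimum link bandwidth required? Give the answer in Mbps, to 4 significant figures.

Propagation delay = 2790000 / 2.05e+08 = 13609.8 μs.
Transmission budget = 35000 − 13609.8 = 21390.2 μs.
R ≥ L / t_tx = 50000 bits / 0.0213902 s = 2.338 Mbps.

2.338 Mbps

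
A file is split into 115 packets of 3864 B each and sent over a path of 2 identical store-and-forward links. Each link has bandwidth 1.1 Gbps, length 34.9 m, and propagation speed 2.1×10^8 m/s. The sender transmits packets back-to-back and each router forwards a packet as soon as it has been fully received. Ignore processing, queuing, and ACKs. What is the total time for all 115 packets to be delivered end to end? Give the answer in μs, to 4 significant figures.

3260 μs

Per-hop transmission t_tx = L/R = 30912/1100000000 = 28.1018 μs.
Per-hop propagation t_prop = 34.9/210000000 = 0.16619 μs.
Pipeline fill: first packet needs 2·t_tx to clear all hops; remaining 114 packets each add one t_tx.
Total = (2+115-1)·t_tx + 2·t_prop = 116·28.1018 + 2·0.16619 = 3260 μs.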